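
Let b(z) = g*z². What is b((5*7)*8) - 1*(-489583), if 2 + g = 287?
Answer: 22833583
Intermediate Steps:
g = 285 (g = -2 + 287 = 285)
b(z) = 285*z²
b((5*7)*8) - 1*(-489583) = 285*((5*7)*8)² - 1*(-489583) = 285*(35*8)² + 489583 = 285*280² + 489583 = 285*78400 + 489583 = 22344000 + 489583 = 22833583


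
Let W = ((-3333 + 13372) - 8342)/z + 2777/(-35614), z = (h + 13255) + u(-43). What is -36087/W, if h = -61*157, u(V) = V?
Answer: -4671710789430/50342563 ≈ -92798.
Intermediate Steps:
h = -9577
z = 3635 (z = (-9577 + 13255) - 43 = 3678 - 43 = 3635)
W = 50342563/129456890 (W = ((-3333 + 13372) - 8342)/3635 + 2777/(-35614) = (10039 - 8342)*(1/3635) + 2777*(-1/35614) = 1697*(1/3635) - 2777/35614 = 1697/3635 - 2777/35614 = 50342563/129456890 ≈ 0.38888)
-36087/W = -36087/50342563/129456890 = -36087*129456890/50342563 = -4671710789430/50342563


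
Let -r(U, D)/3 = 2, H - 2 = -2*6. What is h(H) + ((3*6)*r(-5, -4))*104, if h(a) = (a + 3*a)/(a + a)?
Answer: -11230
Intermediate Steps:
H = -10 (H = 2 - 2*6 = 2 - 12 = -10)
r(U, D) = -6 (r(U, D) = -3*2 = -6)
h(a) = 2 (h(a) = (4*a)/((2*a)) = (4*a)*(1/(2*a)) = 2)
h(H) + ((3*6)*r(-5, -4))*104 = 2 + ((3*6)*(-6))*104 = 2 + (18*(-6))*104 = 2 - 108*104 = 2 - 11232 = -11230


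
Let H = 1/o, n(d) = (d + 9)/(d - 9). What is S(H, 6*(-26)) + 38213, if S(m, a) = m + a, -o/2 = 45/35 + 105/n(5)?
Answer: 15298921/402 ≈ 38057.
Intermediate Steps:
n(d) = (9 + d)/(-9 + d)
o = 402/7 (o = -2*(45/35 + 105/(((9 + 5)/(-9 + 5)))) = -2*(45*(1/35) + 105/((14/(-4)))) = -2*(9/7 + 105/((-1/4*14))) = -2*(9/7 + 105/(-7/2)) = -2*(9/7 + 105*(-2/7)) = -2*(9/7 - 30) = -2*(-201/7) = 402/7 ≈ 57.429)
H = 7/402 (H = 1/(402/7) = 7/402 ≈ 0.017413)
S(m, a) = a + m
S(H, 6*(-26)) + 38213 = (6*(-26) + 7/402) + 38213 = (-156 + 7/402) + 38213 = -62705/402 + 38213 = 15298921/402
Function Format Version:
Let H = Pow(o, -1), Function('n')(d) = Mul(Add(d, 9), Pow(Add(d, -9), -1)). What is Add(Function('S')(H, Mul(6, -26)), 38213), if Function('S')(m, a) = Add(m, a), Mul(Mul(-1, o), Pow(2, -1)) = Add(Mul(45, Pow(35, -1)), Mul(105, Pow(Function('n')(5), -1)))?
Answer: Rational(15298921, 402) ≈ 38057.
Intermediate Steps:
Function('n')(d) = Mul(Pow(Add(-9, d), -1), Add(9, d)) (Function('n')(d) = Mul(Add(9, d), Pow(Add(-9, d), -1)) = Mul(Pow(Add(-9, d), -1), Add(9, d)))
o = Rational(402, 7) (o = Mul(-2, Add(Mul(45, Pow(35, -1)), Mul(105, Pow(Mul(Pow(Add(-9, 5), -1), Add(9, 5)), -1)))) = Mul(-2, Add(Mul(45, Rational(1, 35)), Mul(105, Pow(Mul(Pow(-4, -1), 14), -1)))) = Mul(-2, Add(Rational(9, 7), Mul(105, Pow(Mul(Rational(-1, 4), 14), -1)))) = Mul(-2, Add(Rational(9, 7), Mul(105, Pow(Rational(-7, 2), -1)))) = Mul(-2, Add(Rational(9, 7), Mul(105, Rational(-2, 7)))) = Mul(-2, Add(Rational(9, 7), -30)) = Mul(-2, Rational(-201, 7)) = Rational(402, 7) ≈ 57.429)
H = Rational(7, 402) (H = Pow(Rational(402, 7), -1) = Rational(7, 402) ≈ 0.017413)
Function('S')(m, a) = Add(a, m)
Add(Function('S')(H, Mul(6, -26)), 38213) = Add(Add(Mul(6, -26), Rational(7, 402)), 38213) = Add(Add(-156, Rational(7, 402)), 38213) = Add(Rational(-62705, 402), 38213) = Rational(15298921, 402)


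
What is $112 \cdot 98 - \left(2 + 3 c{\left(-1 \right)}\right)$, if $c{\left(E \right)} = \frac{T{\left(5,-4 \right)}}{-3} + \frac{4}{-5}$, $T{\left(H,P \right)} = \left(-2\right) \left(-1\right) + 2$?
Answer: $\frac{54902}{5} \approx 10980.0$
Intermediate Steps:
$T{\left(H,P \right)} = 4$ ($T{\left(H,P \right)} = 2 + 2 = 4$)
$c{\left(E \right)} = - \frac{32}{15}$ ($c{\left(E \right)} = \frac{4}{-3} + \frac{4}{-5} = 4 \left(- \frac{1}{3}\right) + 4 \left(- \frac{1}{5}\right) = - \frac{4}{3} - \frac{4}{5} = - \frac{32}{15}$)
$112 \cdot 98 - \left(2 + 3 c{\left(-1 \right)}\right) = 112 \cdot 98 - - \frac{22}{5} = 10976 + \left(-2 + \frac{32}{5}\right) = 10976 + \frac{22}{5} = \frac{54902}{5}$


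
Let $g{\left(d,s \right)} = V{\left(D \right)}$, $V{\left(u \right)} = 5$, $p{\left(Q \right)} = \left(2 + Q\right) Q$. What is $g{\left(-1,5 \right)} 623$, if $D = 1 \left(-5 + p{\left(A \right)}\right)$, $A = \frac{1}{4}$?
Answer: $3115$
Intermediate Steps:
$A = \frac{1}{4} \approx 0.25$
$p{\left(Q \right)} = Q \left(2 + Q\right)$
$D = - \frac{71}{16}$ ($D = 1 \left(-5 + \frac{2 + \frac{1}{4}}{4}\right) = 1 \left(-5 + \frac{1}{4} \cdot \frac{9}{4}\right) = 1 \left(-5 + \frac{9}{16}\right) = 1 \left(- \frac{71}{16}\right) = - \frac{71}{16} \approx -4.4375$)
$g{\left(d,s \right)} = 5$
$g{\left(-1,5 \right)} 623 = 5 \cdot 623 = 3115$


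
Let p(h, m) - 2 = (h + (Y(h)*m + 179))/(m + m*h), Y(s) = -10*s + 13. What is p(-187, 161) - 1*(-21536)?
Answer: 644673793/29946 ≈ 21528.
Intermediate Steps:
Y(s) = 13 - 10*s
p(h, m) = 2 + (179 + h + m*(13 - 10*h))/(m + h*m) (p(h, m) = 2 + (h + ((13 - 10*h)*m + 179))/(m + m*h) = 2 + (h + (m*(13 - 10*h) + 179))/(m + h*m) = 2 + (h + (179 + m*(13 - 10*h)))/(m + h*m) = 2 + (179 + h + m*(13 - 10*h))/(m + h*m))
p(-187, 161) - 1*(-21536) = (179 - 187 + 15*161 - 8*(-187)*161)/(161*(1 - 187)) - 1*(-21536) = (1/161)*(179 - 187 + 2415 + 240856)/(-186) + 21536 = (1/161)*(-1/186)*243263 + 21536 = -243263/29946 + 21536 = 644673793/29946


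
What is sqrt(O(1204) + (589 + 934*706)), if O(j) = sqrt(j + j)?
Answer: sqrt(659993 + 2*sqrt(602)) ≈ 812.43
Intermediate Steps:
O(j) = sqrt(2)*sqrt(j) (O(j) = sqrt(2*j) = sqrt(2)*sqrt(j))
sqrt(O(1204) + (589 + 934*706)) = sqrt(sqrt(2)*sqrt(1204) + (589 + 934*706)) = sqrt(sqrt(2)*(2*sqrt(301)) + (589 + 659404)) = sqrt(2*sqrt(602) + 659993) = sqrt(659993 + 2*sqrt(602))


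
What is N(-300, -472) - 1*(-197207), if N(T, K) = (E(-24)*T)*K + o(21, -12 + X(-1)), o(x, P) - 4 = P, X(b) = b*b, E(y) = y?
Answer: -3201200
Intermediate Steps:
X(b) = b**2
o(x, P) = 4 + P
N(T, K) = -7 - 24*K*T (N(T, K) = (-24*T)*K + (4 + (-12 + (-1)**2)) = -24*K*T + (4 + (-12 + 1)) = -24*K*T + (4 - 11) = -24*K*T - 7 = -7 - 24*K*T)
N(-300, -472) - 1*(-197207) = (-7 - 24*(-472)*(-300)) - 1*(-197207) = (-7 - 3398400) + 197207 = -3398407 + 197207 = -3201200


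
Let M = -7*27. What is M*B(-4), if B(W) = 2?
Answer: -378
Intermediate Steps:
M = -189
M*B(-4) = -189*2 = -378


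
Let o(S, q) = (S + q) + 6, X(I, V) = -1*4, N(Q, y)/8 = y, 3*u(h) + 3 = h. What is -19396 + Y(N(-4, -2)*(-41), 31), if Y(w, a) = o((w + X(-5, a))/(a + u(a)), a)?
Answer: -2340483/121 ≈ -19343.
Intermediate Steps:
u(h) = -1 + h/3
N(Q, y) = 8*y
X(I, V) = -4
o(S, q) = 6 + S + q
Y(w, a) = 6 + a + (-4 + w)/(-1 + 4*a/3) (Y(w, a) = 6 + (w - 4)/(a + (-1 + a/3)) + a = 6 + (-4 + w)/(-1 + 4*a/3) + a = 6 + a + (-4 + w)/(-1 + 4*a/3))
-19396 + Y(N(-4, -2)*(-41), 31) = -19396 + (-12 + 3*((8*(-2))*(-41)) + (-3 + 4*31)*(6 + 31))/(-3 + 4*31) = -19396 + (-12 + 3*(-16*(-41)) + (-3 + 124)*37)/(-3 + 124) = -19396 + (-12 + 3*656 + 121*37)/121 = -19396 + (-12 + 1968 + 4477)/121 = -19396 + (1/121)*6433 = -19396 + 6433/121 = -2340483/121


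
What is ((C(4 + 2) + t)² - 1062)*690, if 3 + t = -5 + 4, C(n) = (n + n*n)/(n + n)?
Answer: -1465215/2 ≈ -7.3261e+5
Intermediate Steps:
C(n) = (n + n²)/(2*n) (C(n) = (n + n²)/((2*n)) = (n + n²)*(1/(2*n)) = (n + n²)/(2*n))
t = -4 (t = -3 + (-5 + 4) = -3 - 1 = -4)
((C(4 + 2) + t)² - 1062)*690 = (((½ + (4 + 2)/2) - 4)² - 1062)*690 = (((½ + (½)*6) - 4)² - 1062)*690 = (((½ + 3) - 4)² - 1062)*690 = ((7/2 - 4)² - 1062)*690 = ((-½)² - 1062)*690 = (¼ - 1062)*690 = -4247/4*690 = -1465215/2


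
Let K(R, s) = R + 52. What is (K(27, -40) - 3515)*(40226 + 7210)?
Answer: -162990096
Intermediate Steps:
K(R, s) = 52 + R
(K(27, -40) - 3515)*(40226 + 7210) = ((52 + 27) - 3515)*(40226 + 7210) = (79 - 3515)*47436 = -3436*47436 = -162990096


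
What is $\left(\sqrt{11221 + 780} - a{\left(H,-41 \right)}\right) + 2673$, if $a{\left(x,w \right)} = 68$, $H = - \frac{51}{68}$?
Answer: $2605 + \sqrt{12001} \approx 2714.6$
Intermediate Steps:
$H = - \frac{3}{4}$ ($H = \left(-51\right) \frac{1}{68} = - \frac{3}{4} \approx -0.75$)
$\left(\sqrt{11221 + 780} - a{\left(H,-41 \right)}\right) + 2673 = \left(\sqrt{11221 + 780} - 68\right) + 2673 = \left(\sqrt{12001} - 68\right) + 2673 = \left(-68 + \sqrt{12001}\right) + 2673 = 2605 + \sqrt{12001}$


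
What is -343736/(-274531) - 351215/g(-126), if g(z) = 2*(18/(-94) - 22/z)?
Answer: 57099578613433/5490620 ≈ 1.0399e+7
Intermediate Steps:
g(z) = -18/47 - 44/z (g(z) = 2*(18*(-1/94) - 22/z) = 2*(-9/47 - 22/z) = -18/47 - 44/z)
-343736/(-274531) - 351215/g(-126) = -343736/(-274531) - 351215/(-18/47 - 44/(-126)) = -343736*(-1/274531) - 351215/(-18/47 - 44*(-1/126)) = 343736/274531 - 351215/(-18/47 + 22/63) = 343736/274531 - 351215/(-100/2961) = 343736/274531 - 351215*(-2961/100) = 343736/274531 + 207989523/20 = 57099578613433/5490620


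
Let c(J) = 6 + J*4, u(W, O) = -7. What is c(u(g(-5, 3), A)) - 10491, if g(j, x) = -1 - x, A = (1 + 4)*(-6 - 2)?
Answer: -10513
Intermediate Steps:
A = -40 (A = 5*(-8) = -40)
c(J) = 6 + 4*J
c(u(g(-5, 3), A)) - 10491 = (6 + 4*(-7)) - 10491 = (6 - 28) - 10491 = -22 - 10491 = -10513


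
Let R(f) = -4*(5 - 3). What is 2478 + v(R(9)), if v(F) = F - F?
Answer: 2478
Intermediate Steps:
R(f) = -8 (R(f) = -4*2 = -8)
v(F) = 0
2478 + v(R(9)) = 2478 + 0 = 2478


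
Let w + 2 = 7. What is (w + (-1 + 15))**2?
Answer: 361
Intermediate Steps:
w = 5 (w = -2 + 7 = 5)
(w + (-1 + 15))**2 = (5 + (-1 + 15))**2 = (5 + 14)**2 = 19**2 = 361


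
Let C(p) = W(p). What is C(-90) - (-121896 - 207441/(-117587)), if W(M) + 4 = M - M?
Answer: 14332707163/117587 ≈ 1.2189e+5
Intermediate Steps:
W(M) = -4 (W(M) = -4 + (M - M) = -4 + 0 = -4)
C(p) = -4
C(-90) - (-121896 - 207441/(-117587)) = -4 - (-121896 - 207441/(-117587)) = -4 - (-121896 - 207441*(-1/117587)) = -4 - (-121896 + 207441/117587) = -4 - 1*(-14333177511/117587) = -4 + 14333177511/117587 = 14332707163/117587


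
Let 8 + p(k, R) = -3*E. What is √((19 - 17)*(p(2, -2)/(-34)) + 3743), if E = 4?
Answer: 7*√22083/17 ≈ 61.190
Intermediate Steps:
p(k, R) = -20 (p(k, R) = -8 - 3*4 = -8 - 12 = -20)
√((19 - 17)*(p(2, -2)/(-34)) + 3743) = √((19 - 17)*(-20/(-34)) + 3743) = √(2*(-20*(-1/34)) + 3743) = √(2*(10/17) + 3743) = √(20/17 + 3743) = √(63651/17) = 7*√22083/17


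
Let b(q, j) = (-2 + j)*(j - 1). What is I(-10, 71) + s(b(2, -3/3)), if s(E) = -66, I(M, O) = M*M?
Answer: 34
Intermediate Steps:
I(M, O) = M²
b(q, j) = (-1 + j)*(-2 + j) (b(q, j) = (-2 + j)*(-1 + j) = (-1 + j)*(-2 + j))
I(-10, 71) + s(b(2, -3/3)) = (-10)² - 66 = 100 - 66 = 34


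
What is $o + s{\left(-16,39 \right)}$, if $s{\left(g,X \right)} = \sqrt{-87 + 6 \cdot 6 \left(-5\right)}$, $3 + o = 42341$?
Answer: $42338 + i \sqrt{267} \approx 42338.0 + 16.34 i$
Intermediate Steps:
$o = 42338$ ($o = -3 + 42341 = 42338$)
$s{\left(g,X \right)} = i \sqrt{267}$ ($s{\left(g,X \right)} = \sqrt{-87 + 36 \left(-5\right)} = \sqrt{-87 - 180} = \sqrt{-267} = i \sqrt{267}$)
$o + s{\left(-16,39 \right)} = 42338 + i \sqrt{267}$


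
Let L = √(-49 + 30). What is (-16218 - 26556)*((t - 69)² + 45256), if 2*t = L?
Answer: -4278447963/2 + 2951406*I*√19 ≈ -2.1392e+9 + 1.2865e+7*I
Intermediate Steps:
L = I*√19 (L = √(-19) = I*√19 ≈ 4.3589*I)
t = I*√19/2 (t = (I*√19)/2 = I*√19/2 ≈ 2.1795*I)
(-16218 - 26556)*((t - 69)² + 45256) = (-16218 - 26556)*((I*√19/2 - 69)² + 45256) = -42774*((-69 + I*√19/2)² + 45256) = -42774*(45256 + (-69 + I*√19/2)²) = -1935780144 - 42774*(-69 + I*√19/2)²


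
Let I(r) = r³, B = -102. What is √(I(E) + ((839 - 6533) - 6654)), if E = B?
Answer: 6*I*√29821 ≈ 1036.1*I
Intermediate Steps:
E = -102
√(I(E) + ((839 - 6533) - 6654)) = √((-102)³ + ((839 - 6533) - 6654)) = √(-1061208 + (-5694 - 6654)) = √(-1061208 - 12348) = √(-1073556) = 6*I*√29821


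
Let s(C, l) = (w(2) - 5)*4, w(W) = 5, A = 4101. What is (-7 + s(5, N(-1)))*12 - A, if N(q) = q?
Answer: -4185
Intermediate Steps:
s(C, l) = 0 (s(C, l) = (5 - 5)*4 = 0*4 = 0)
(-7 + s(5, N(-1)))*12 - A = (-7 + 0)*12 - 1*4101 = -7*12 - 4101 = -84 - 4101 = -4185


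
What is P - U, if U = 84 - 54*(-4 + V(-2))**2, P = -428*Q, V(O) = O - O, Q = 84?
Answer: -35172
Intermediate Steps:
V(O) = 0
P = -35952 (P = -428*84 = -35952)
U = -780 (U = 84 - 54*(-4 + 0)**2 = 84 - 54*(-4)**2 = 84 - 54*16 = 84 - 864 = -780)
P - U = -35952 - 1*(-780) = -35952 + 780 = -35172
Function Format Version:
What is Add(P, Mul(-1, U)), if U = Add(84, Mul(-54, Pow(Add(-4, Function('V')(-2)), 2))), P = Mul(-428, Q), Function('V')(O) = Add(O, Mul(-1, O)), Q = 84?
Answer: -35172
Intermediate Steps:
Function('V')(O) = 0
P = -35952 (P = Mul(-428, 84) = -35952)
U = -780 (U = Add(84, Mul(-54, Pow(Add(-4, 0), 2))) = Add(84, Mul(-54, Pow(-4, 2))) = Add(84, Mul(-54, 16)) = Add(84, -864) = -780)
Add(P, Mul(-1, U)) = Add(-35952, Mul(-1, -780)) = Add(-35952, 780) = -35172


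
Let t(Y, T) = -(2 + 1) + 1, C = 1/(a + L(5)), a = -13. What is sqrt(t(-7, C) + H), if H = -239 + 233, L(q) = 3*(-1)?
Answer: 2*I*sqrt(2) ≈ 2.8284*I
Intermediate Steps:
L(q) = -3
H = -6
C = -1/16 (C = 1/(-13 - 3) = 1/(-16) = -1/16 ≈ -0.062500)
t(Y, T) = -2 (t(Y, T) = -1*3 + 1 = -3 + 1 = -2)
sqrt(t(-7, C) + H) = sqrt(-2 - 6) = sqrt(-8) = 2*I*sqrt(2)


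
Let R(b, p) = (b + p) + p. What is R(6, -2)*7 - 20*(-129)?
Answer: 2594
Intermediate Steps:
R(b, p) = b + 2*p
R(6, -2)*7 - 20*(-129) = (6 + 2*(-2))*7 - 20*(-129) = (6 - 4)*7 + 2580 = 2*7 + 2580 = 14 + 2580 = 2594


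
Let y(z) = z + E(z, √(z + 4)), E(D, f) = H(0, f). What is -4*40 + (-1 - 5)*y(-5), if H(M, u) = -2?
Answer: -118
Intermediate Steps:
E(D, f) = -2
y(z) = -2 + z (y(z) = z - 2 = -2 + z)
-4*40 + (-1 - 5)*y(-5) = -4*40 + (-1 - 5)*(-2 - 5) = -160 - 6*(-7) = -160 + 42 = -118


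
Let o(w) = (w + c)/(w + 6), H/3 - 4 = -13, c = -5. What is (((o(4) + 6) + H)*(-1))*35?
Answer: 1477/2 ≈ 738.50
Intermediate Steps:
H = -27 (H = 12 + 3*(-13) = 12 - 39 = -27)
o(w) = (-5 + w)/(6 + w) (o(w) = (w - 5)/(w + 6) = (-5 + w)/(6 + w))
(((o(4) + 6) + H)*(-1))*35 = ((((-5 + 4)/(6 + 4) + 6) - 27)*(-1))*35 = (((-1/10 + 6) - 27)*(-1))*35 = ((59/10 - 27)*(-1))*35 = -211/10*(-1)*35 = (211/10)*35 = 1477/2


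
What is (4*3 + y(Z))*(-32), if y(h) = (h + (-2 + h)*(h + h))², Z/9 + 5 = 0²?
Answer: -560455584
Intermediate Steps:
Z = -45 (Z = -45 + 9*0² = -45 + 9*0 = -45 + 0 = -45)
y(h) = (h + 2*h*(-2 + h))² (y(h) = (h + (-2 + h)*(2*h))² = (h + 2*h*(-2 + h))²)
(4*3 + y(Z))*(-32) = (4*3 + (-45)²*(-3 + 2*(-45))²)*(-32) = (12 + 2025*(-3 - 90)²)*(-32) = (12 + 2025*(-93)²)*(-32) = (12 + 2025*8649)*(-32) = (12 + 17514225)*(-32) = 17514237*(-32) = -560455584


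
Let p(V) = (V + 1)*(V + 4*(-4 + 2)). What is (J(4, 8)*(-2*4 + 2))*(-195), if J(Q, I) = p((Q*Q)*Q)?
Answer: 4258800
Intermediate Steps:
p(V) = (1 + V)*(-8 + V) (p(V) = (1 + V)*(V + 4*(-2)) = (1 + V)*(V - 8) = (1 + V)*(-8 + V))
J(Q, I) = -8 + Q**6 - 7*Q**3 (J(Q, I) = -8 + ((Q*Q)*Q)**2 - 7*Q*Q*Q = -8 + (Q**2*Q)**2 - 7*Q**2*Q = -8 + (Q**3)**2 - 7*Q**3 = -8 + Q**6 - 7*Q**3)
(J(4, 8)*(-2*4 + 2))*(-195) = ((-8 + 4**6 - 7*4**3)*(-2*4 + 2))*(-195) = ((-8 + 4096 - 7*64)*(-8 + 2))*(-195) = ((-8 + 4096 - 448)*(-6))*(-195) = (3640*(-6))*(-195) = -21840*(-195) = 4258800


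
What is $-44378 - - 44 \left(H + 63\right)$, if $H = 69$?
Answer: $-38570$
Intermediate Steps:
$-44378 - - 44 \left(H + 63\right) = -44378 - - 44 \left(69 + 63\right) = -44378 - \left(-44\right) 132 = -44378 - -5808 = -44378 + 5808 = -38570$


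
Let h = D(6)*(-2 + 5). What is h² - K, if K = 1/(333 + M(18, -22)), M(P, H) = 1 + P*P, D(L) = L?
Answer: 213191/658 ≈ 324.00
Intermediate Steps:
M(P, H) = 1 + P²
h = 18 (h = 6*(-2 + 5) = 6*3 = 18)
K = 1/658 (K = 1/(333 + (1 + 18²)) = 1/(333 + (1 + 324)) = 1/(333 + 325) = 1/658 ≈ 0.0015198)
h² - K = 18² - 1*1/658 = 324 - 1/658 = 213191/658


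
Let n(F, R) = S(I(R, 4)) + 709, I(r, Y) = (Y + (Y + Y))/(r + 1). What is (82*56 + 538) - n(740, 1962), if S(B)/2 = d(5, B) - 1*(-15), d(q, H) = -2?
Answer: 4395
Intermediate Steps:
I(r, Y) = 3*Y/(1 + r) (I(r, Y) = (Y + 2*Y)/(1 + r) = (3*Y)/(1 + r) = 3*Y/(1 + r))
S(B) = 26 (S(B) = 2*(-2 - 1*(-15)) = 2*(-2 + 15) = 2*13 = 26)
n(F, R) = 735 (n(F, R) = 26 + 709 = 735)
(82*56 + 538) - n(740, 1962) = (82*56 + 538) - 1*735 = (4592 + 538) - 735 = 5130 - 735 = 4395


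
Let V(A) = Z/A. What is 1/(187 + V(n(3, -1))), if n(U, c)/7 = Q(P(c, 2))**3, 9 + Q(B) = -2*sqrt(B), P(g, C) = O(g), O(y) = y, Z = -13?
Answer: 2813641943/526156327204 + 21749*I/526156327204 ≈ 0.0053475 + 4.1336e-8*I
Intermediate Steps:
P(g, C) = g
Q(B) = -9 - 2*sqrt(B)
n(U, c) = 7*(-9 - 2*sqrt(c))**3
V(A) = -13/A
1/(187 + V(n(3, -1))) = 1/(187 - 13*(-1/(7*(9 + 2*sqrt(-1))**3))) = 1/(187 - 13*(-1/(7*(9 + 2*I)**3))) = 1/(187 - (-13)/(7*(9 + 2*I)**3)) = 1/(187 + 13/(7*(9 + 2*I)**3))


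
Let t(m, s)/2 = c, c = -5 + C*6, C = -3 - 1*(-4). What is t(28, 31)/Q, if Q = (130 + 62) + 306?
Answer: 1/249 ≈ 0.0040161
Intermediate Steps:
C = 1 (C = -3 + 4 = 1)
c = 1 (c = -5 + 1*6 = -5 + 6 = 1)
Q = 498 (Q = 192 + 306 = 498)
t(m, s) = 2 (t(m, s) = 2*1 = 2)
t(28, 31)/Q = 2/498 = 2*(1/498) = 1/249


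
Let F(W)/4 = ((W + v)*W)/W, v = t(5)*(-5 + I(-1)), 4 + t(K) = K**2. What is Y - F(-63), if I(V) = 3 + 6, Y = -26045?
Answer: -26129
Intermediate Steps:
I(V) = 9
t(K) = -4 + K**2
v = 84 (v = (-4 + 5**2)*(-5 + 9) = (-4 + 25)*4 = 21*4 = 84)
F(W) = 336 + 4*W (F(W) = 4*(((W + 84)*W)/W) = 4*(((84 + W)*W)/W) = 4*((W*(84 + W))/W) = 4*(84 + W) = 336 + 4*W)
Y - F(-63) = -26045 - (336 + 4*(-63)) = -26045 - (336 - 252) = -26045 - 1*84 = -26045 - 84 = -26129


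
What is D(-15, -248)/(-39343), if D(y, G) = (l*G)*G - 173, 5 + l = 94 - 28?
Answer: -3751571/39343 ≈ -95.355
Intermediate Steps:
l = 61 (l = -5 + (94 - 28) = -5 + 66 = 61)
D(y, G) = -173 + 61*G² (D(y, G) = (61*G)*G - 173 = 61*G² - 173 = -173 + 61*G²)
D(-15, -248)/(-39343) = (-173 + 61*(-248)²)/(-39343) = (-173 + 61*61504)*(-1/39343) = (-173 + 3751744)*(-1/39343) = 3751571*(-1/39343) = -3751571/39343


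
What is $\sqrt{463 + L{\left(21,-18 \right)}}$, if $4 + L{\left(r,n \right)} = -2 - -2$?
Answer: $3 \sqrt{51} \approx 21.424$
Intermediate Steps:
$L{\left(r,n \right)} = -4$ ($L{\left(r,n \right)} = -4 - 0 = -4 + \left(-2 + 2\right) = -4 + 0 = -4$)
$\sqrt{463 + L{\left(21,-18 \right)}} = \sqrt{463 - 4} = \sqrt{459} = 3 \sqrt{51}$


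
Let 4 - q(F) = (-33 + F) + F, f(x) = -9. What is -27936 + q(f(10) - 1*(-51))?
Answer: -27983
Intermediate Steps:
q(F) = 37 - 2*F (q(F) = 4 - ((-33 + F) + F) = 4 - (-33 + 2*F) = 4 + (33 - 2*F) = 37 - 2*F)
-27936 + q(f(10) - 1*(-51)) = -27936 + (37 - 2*(-9 - 1*(-51))) = -27936 + (37 - 2*(-9 + 51)) = -27936 + (37 - 2*42) = -27936 + (37 - 84) = -27936 - 47 = -27983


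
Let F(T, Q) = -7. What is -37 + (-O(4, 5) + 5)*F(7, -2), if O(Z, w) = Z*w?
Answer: 68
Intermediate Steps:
-37 + (-O(4, 5) + 5)*F(7, -2) = -37 + (-4*5 + 5)*(-7) = -37 + (-1*20 + 5)*(-7) = -37 + (-20 + 5)*(-7) = -37 - 15*(-7) = -37 + 105 = 68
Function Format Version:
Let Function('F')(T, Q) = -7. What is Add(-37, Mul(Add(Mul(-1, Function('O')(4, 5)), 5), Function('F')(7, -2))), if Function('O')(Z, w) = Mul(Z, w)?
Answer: 68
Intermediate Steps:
Add(-37, Mul(Add(Mul(-1, Function('O')(4, 5)), 5), Function('F')(7, -2))) = Add(-37, Mul(Add(Mul(-1, Mul(4, 5)), 5), -7)) = Add(-37, Mul(Add(Mul(-1, 20), 5), -7)) = Add(-37, Mul(Add(-20, 5), -7)) = Add(-37, Mul(-15, -7)) = Add(-37, 105) = 68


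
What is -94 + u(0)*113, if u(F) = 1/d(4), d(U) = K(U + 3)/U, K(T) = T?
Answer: -206/7 ≈ -29.429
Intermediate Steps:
d(U) = (3 + U)/U (d(U) = (U + 3)/U = (3 + U)/U)
u(F) = 4/7 (u(F) = 1/((3 + 4)/4) = 1/((1/4)*7) = 1/(7/4) = 4/7)
-94 + u(0)*113 = -94 + (4/7)*113 = -94 + 452/7 = -206/7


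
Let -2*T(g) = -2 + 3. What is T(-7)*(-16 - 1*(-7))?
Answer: 9/2 ≈ 4.5000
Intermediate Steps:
T(g) = -½ (T(g) = -(-2 + 3)/2 = -½*1 = -½)
T(-7)*(-16 - 1*(-7)) = -(-16 - 1*(-7))/2 = -(-16 + 7)/2 = -½*(-9) = 9/2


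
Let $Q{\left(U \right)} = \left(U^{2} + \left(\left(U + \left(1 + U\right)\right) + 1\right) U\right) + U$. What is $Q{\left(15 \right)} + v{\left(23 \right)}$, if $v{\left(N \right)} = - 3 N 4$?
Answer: $444$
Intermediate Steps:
$Q{\left(U \right)} = U + U^{2} + U \left(2 + 2 U\right)$ ($Q{\left(U \right)} = \left(U^{2} + \left(\left(1 + 2 U\right) + 1\right) U\right) + U = \left(U^{2} + \left(2 + 2 U\right) U\right) + U = \left(U^{2} + U \left(2 + 2 U\right)\right) + U = U + U^{2} + U \left(2 + 2 U\right)$)
$v{\left(N \right)} = - 12 N$
$Q{\left(15 \right)} + v{\left(23 \right)} = 3 \cdot 15 \left(1 + 15\right) - 276 = 3 \cdot 15 \cdot 16 - 276 = 720 - 276 = 444$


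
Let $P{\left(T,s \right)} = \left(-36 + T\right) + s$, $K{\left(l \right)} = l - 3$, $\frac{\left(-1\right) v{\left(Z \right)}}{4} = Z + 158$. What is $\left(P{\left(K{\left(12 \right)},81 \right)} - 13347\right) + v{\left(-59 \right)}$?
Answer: $-13689$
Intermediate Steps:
$v{\left(Z \right)} = -632 - 4 Z$ ($v{\left(Z \right)} = - 4 \left(Z + 158\right) = - 4 \left(158 + Z\right) = -632 - 4 Z$)
$K{\left(l \right)} = -3 + l$
$P{\left(T,s \right)} = -36 + T + s$
$\left(P{\left(K{\left(12 \right)},81 \right)} - 13347\right) + v{\left(-59 \right)} = \left(\left(-36 + \left(-3 + 12\right) + 81\right) - 13347\right) - 396 = \left(\left(-36 + 9 + 81\right) - 13347\right) + \left(-632 + 236\right) = \left(54 - 13347\right) - 396 = -13293 - 396 = -13689$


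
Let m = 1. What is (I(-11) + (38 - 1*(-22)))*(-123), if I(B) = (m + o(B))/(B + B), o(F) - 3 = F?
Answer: -163221/22 ≈ -7419.1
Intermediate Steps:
o(F) = 3 + F
I(B) = (4 + B)/(2*B) (I(B) = (1 + (3 + B))/(B + B) = (4 + B)/((2*B)) = (4 + B)*(1/(2*B)) = (4 + B)/(2*B))
(I(-11) + (38 - 1*(-22)))*(-123) = ((1/2)*(4 - 11)/(-11) + (38 - 1*(-22)))*(-123) = ((1/2)*(-1/11)*(-7) + (38 + 22))*(-123) = (7/22 + 60)*(-123) = (1327/22)*(-123) = -163221/22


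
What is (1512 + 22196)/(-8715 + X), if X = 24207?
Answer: 5927/3873 ≈ 1.5303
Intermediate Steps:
(1512 + 22196)/(-8715 + X) = (1512 + 22196)/(-8715 + 24207) = 23708/15492 = 23708*(1/15492) = 5927/3873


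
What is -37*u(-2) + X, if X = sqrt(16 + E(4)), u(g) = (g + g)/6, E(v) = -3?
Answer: 74/3 + sqrt(13) ≈ 28.272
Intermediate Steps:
u(g) = g/3 (u(g) = (2*g)*(1/6) = g/3)
X = sqrt(13) (X = sqrt(16 - 3) = sqrt(13) ≈ 3.6056)
-37*u(-2) + X = -37*(-2)/3 + sqrt(13) = -37*(-2/3) + sqrt(13) = 74/3 + sqrt(13)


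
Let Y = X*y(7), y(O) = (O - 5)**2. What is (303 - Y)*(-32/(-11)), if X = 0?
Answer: 9696/11 ≈ 881.45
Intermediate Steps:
y(O) = (-5 + O)**2
Y = 0 (Y = 0*(-5 + 7)**2 = 0*2**2 = 0*4 = 0)
(303 - Y)*(-32/(-11)) = (303 - 1*0)*(-32/(-11)) = (303 + 0)*(-32*(-1/11)) = 303*(32/11) = 9696/11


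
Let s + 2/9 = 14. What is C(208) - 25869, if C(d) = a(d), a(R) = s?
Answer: -232697/9 ≈ -25855.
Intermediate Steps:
s = 124/9 (s = -2/9 + 14 = 124/9 ≈ 13.778)
a(R) = 124/9
C(d) = 124/9
C(208) - 25869 = 124/9 - 25869 = -232697/9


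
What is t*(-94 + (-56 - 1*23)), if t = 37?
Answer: -6401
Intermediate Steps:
t*(-94 + (-56 - 1*23)) = 37*(-94 + (-56 - 1*23)) = 37*(-94 + (-56 - 23)) = 37*(-94 - 79) = 37*(-173) = -6401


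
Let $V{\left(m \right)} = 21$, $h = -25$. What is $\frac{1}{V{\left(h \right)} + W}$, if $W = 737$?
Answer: $\frac{1}{758} \approx 0.0013193$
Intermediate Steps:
$\frac{1}{V{\left(h \right)} + W} = \frac{1}{21 + 737} = \frac{1}{758}$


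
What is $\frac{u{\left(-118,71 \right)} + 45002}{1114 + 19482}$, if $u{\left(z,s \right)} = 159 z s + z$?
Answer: $- \frac{643609}{10298} \approx -62.498$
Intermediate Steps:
$u{\left(z,s \right)} = z + 159 s z$ ($u{\left(z,s \right)} = 159 s z + z = z + 159 s z$)
$\frac{u{\left(-118,71 \right)} + 45002}{1114 + 19482} = \frac{- 118 \left(1 + 159 \cdot 71\right) + 45002}{1114 + 19482} = \frac{- 118 \left(1 + 11289\right) + 45002}{20596} = \left(\left(-118\right) 11290 + 45002\right) \frac{1}{20596} = \left(-1332220 + 45002\right) \frac{1}{20596} = \left(-1287218\right) \frac{1}{20596} = - \frac{643609}{10298}$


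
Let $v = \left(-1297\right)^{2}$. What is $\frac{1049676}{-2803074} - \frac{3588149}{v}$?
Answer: $- \frac{1970603597385}{785892718411} \approx -2.5075$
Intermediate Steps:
$v = 1682209$
$\frac{1049676}{-2803074} - \frac{3588149}{v} = \frac{1049676}{-2803074} - \frac{3588149}{1682209} = 1049676 \left(- \frac{1}{2803074}\right) - \frac{3588149}{1682209} = - \frac{174946}{467179} - \frac{3588149}{1682209} = - \frac{1970603597385}{785892718411}$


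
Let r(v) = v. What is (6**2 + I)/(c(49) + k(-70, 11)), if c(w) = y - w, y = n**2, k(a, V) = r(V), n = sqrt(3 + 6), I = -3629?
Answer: 3593/29 ≈ 123.90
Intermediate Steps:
n = 3 (n = sqrt(9) = 3)
k(a, V) = V
y = 9 (y = 3**2 = 9)
c(w) = 9 - w
(6**2 + I)/(c(49) + k(-70, 11)) = (6**2 - 3629)/((9 - 1*49) + 11) = (36 - 3629)/((9 - 49) + 11) = -3593/(-40 + 11) = -3593/(-29) = -3593*(-1/29) = 3593/29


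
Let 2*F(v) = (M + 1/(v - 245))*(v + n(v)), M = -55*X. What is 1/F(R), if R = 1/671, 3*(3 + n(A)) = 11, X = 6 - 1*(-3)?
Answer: -60168204/9950028895 ≈ -0.0060470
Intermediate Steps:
X = 9 (X = 6 + 3 = 9)
n(A) = ⅔ (n(A) = -3 + (⅓)*11 = -3 + 11/3 = ⅔)
R = 1/671 ≈ 0.0014903
M = -495 (M = -55*9 = -495)
F(v) = (-495 + 1/(-245 + v))*(⅔ + v)/2 (F(v) = ((-495 + 1/(v - 245))*(v + ⅔))/2 = ((-495 + 1/(-245 + v))*(⅔ + v))/2 = (-495 + 1/(-245 + v))*(⅔ + v)/2)
1/F(R) = 1/((242552 - 1485*(1/671)² + 362838*(1/671))/(6*(-245 + 1/671))) = 1/((242552 - 1485*1/450241 + 362838/671)/(6*(-164394/671))) = 1/((⅙)*(-671/164394)*(242552 - 135/40931 + 362838/671)) = 1/((⅙)*(-671/164394)*(9950028895/40931)) = 1/(-9950028895/60168204) = -60168204/9950028895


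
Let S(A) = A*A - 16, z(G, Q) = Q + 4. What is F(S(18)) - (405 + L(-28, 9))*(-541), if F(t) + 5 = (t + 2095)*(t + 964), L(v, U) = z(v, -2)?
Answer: 3276798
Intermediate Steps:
z(G, Q) = 4 + Q
L(v, U) = 2 (L(v, U) = 4 - 2 = 2)
S(A) = -16 + A**2 (S(A) = A**2 - 16 = -16 + A**2)
F(t) = -5 + (964 + t)*(2095 + t) (F(t) = -5 + (t + 2095)*(t + 964) = -5 + (2095 + t)*(964 + t) = -5 + (964 + t)*(2095 + t))
F(S(18)) - (405 + L(-28, 9))*(-541) = (2019575 + (-16 + 18**2)**2 + 3059*(-16 + 18**2)) - (405 + 2)*(-541) = (2019575 + (-16 + 324)**2 + 3059*(-16 + 324)) - 407*(-541) = (2019575 + 308**2 + 3059*308) - 1*(-220187) = (2019575 + 94864 + 942172) + 220187 = 3056611 + 220187 = 3276798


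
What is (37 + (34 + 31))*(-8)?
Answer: -816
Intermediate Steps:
(37 + (34 + 31))*(-8) = (37 + 65)*(-8) = 102*(-8) = -816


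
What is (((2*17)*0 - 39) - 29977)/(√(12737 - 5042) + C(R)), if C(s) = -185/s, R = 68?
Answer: -75520256/7109491 - 1249145856*√95/35547455 ≈ -353.13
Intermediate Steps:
(((2*17)*0 - 39) - 29977)/(√(12737 - 5042) + C(R)) = (((2*17)*0 - 39) - 29977)/(√(12737 - 5042) - 185/68) = ((34*0 - 39) - 29977)/(√7695 - 185*1/68) = ((0 - 39) - 29977)/(9*√95 - 185/68) = (-39 - 29977)/(-185/68 + 9*√95) = -30016/(-185/68 + 9*√95)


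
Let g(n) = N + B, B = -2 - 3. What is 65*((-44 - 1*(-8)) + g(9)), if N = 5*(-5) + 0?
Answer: -4290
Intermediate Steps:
B = -5
N = -25 (N = -25 + 0 = -25)
g(n) = -30 (g(n) = -25 - 5 = -30)
65*((-44 - 1*(-8)) + g(9)) = 65*((-44 - 1*(-8)) - 30) = 65*((-44 + 8) - 30) = 65*(-36 - 30) = 65*(-66) = -4290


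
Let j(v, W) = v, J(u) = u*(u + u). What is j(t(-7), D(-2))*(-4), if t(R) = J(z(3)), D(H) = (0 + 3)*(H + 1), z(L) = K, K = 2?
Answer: -32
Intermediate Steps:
z(L) = 2
D(H) = 3 + 3*H (D(H) = 3*(1 + H) = 3 + 3*H)
J(u) = 2*u**2 (J(u) = u*(2*u) = 2*u**2)
t(R) = 8 (t(R) = 2*2**2 = 2*4 = 8)
j(t(-7), D(-2))*(-4) = 8*(-4) = -32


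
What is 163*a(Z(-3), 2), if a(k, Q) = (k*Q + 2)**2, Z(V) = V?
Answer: 2608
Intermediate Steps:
a(k, Q) = (2 + Q*k)**2 (a(k, Q) = (Q*k + 2)**2 = (2 + Q*k)**2)
163*a(Z(-3), 2) = 163*(2 + 2*(-3))**2 = 163*(2 - 6)**2 = 163*(-4)**2 = 163*16 = 2608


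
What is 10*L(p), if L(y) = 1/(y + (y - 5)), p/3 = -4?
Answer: -10/29 ≈ -0.34483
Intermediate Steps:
p = -12 (p = 3*(-4) = -12)
L(y) = 1/(-5 + 2*y) (L(y) = 1/(y + (-5 + y)) = 1/(-5 + 2*y))
10*L(p) = 10/(-5 + 2*(-12)) = 10/(-5 - 24) = 10/(-29) = 10*(-1/29) = -10/29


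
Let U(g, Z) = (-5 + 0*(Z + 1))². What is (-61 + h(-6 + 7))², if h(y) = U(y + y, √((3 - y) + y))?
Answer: 1296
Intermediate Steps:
U(g, Z) = 25 (U(g, Z) = (-5 + 0*(1 + Z))² = (-5 + 0)² = (-5)² = 25)
h(y) = 25
(-61 + h(-6 + 7))² = (-61 + 25)² = (-36)² = 1296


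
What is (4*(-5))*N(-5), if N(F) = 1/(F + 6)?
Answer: -20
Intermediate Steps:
N(F) = 1/(6 + F)
(4*(-5))*N(-5) = (4*(-5))/(6 - 5) = -20/1 = -20*1 = -20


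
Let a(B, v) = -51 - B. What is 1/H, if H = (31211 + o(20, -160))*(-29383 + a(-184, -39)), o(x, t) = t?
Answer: -1/908241750 ≈ -1.1010e-9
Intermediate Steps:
H = -908241750 (H = (31211 - 160)*(-29383 + (-51 - 1*(-184))) = 31051*(-29383 + (-51 + 184)) = 31051*(-29383 + 133) = 31051*(-29250) = -908241750)
1/H = 1/(-908241750) = -1/908241750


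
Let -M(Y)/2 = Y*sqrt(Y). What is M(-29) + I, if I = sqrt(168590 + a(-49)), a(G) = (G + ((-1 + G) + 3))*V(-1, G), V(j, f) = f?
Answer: sqrt(173294) + 58*I*sqrt(29) ≈ 416.29 + 312.34*I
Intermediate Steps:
M(Y) = -2*Y**(3/2) (M(Y) = -2*Y*sqrt(Y) = -2*Y**(3/2))
a(G) = G*(2 + 2*G) (a(G) = (G + ((-1 + G) + 3))*G = (G + (2 + G))*G = (2 + 2*G)*G = G*(2 + 2*G))
I = sqrt(173294) (I = sqrt(168590 + 2*(-49)*(1 - 49)) = sqrt(168590 + 2*(-49)*(-48)) = sqrt(168590 + 4704) = sqrt(173294) ≈ 416.29)
M(-29) + I = -(-58)*I*sqrt(29) + sqrt(173294) = 58*I*sqrt(29) + sqrt(173294) = sqrt(173294) + 58*I*sqrt(29)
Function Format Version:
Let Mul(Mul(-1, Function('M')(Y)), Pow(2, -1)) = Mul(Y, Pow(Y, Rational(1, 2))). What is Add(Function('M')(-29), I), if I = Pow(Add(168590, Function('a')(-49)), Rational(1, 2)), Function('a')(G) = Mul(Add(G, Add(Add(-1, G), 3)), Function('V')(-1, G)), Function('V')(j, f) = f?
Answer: Add(Pow(173294, Rational(1, 2)), Mul(58, I, Pow(29, Rational(1, 2)))) ≈ Add(416.29, Mul(312.34, I))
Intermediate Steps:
Function('M')(Y) = Mul(-2, Pow(Y, Rational(3, 2))) (Function('M')(Y) = Mul(-2, Mul(Y, Pow(Y, Rational(1, 2)))) = Mul(-2, Pow(Y, Rational(3, 2))))
Function('a')(G) = Mul(G, Add(2, Mul(2, G))) (Function('a')(G) = Mul(Add(G, Add(Add(-1, G), 3)), G) = Mul(Add(G, Add(2, G)), G) = Mul(Add(2, Mul(2, G)), G) = Mul(G, Add(2, Mul(2, G))))
I = Pow(173294, Rational(1, 2)) (I = Pow(Add(168590, Mul(2, -49, Add(1, -49))), Rational(1, 2)) = Pow(Add(168590, Mul(2, -49, -48)), Rational(1, 2)) = Pow(Add(168590, 4704), Rational(1, 2)) = Pow(173294, Rational(1, 2)) ≈ 416.29)
Add(Function('M')(-29), I) = Add(Mul(-2, Pow(-29, Rational(3, 2))), Pow(173294, Rational(1, 2))) = Add(Mul(-2, Mul(-29, I, Pow(29, Rational(1, 2)))), Pow(173294, Rational(1, 2))) = Add(Mul(58, I, Pow(29, Rational(1, 2))), Pow(173294, Rational(1, 2))) = Add(Pow(173294, Rational(1, 2)), Mul(58, I, Pow(29, Rational(1, 2))))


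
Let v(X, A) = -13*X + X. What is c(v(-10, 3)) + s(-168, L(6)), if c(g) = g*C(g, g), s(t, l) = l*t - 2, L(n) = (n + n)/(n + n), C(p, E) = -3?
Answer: -530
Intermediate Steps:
L(n) = 1 (L(n) = (2*n)/((2*n)) = (2*n)*(1/(2*n)) = 1)
v(X, A) = -12*X
s(t, l) = -2 + l*t
c(g) = -3*g (c(g) = g*(-3) = -3*g)
c(v(-10, 3)) + s(-168, L(6)) = -(-36)*(-10) + (-2 + 1*(-168)) = -3*120 + (-2 - 168) = -360 - 170 = -530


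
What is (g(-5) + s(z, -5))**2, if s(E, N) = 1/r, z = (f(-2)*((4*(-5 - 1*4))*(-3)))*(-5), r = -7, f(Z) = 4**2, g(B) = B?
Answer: 1296/49 ≈ 26.449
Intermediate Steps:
f(Z) = 16
z = -8640 (z = (16*((4*(-5 - 1*4))*(-3)))*(-5) = (16*((4*(-5 - 4))*(-3)))*(-5) = (16*((4*(-9))*(-3)))*(-5) = (16*(-36*(-3)))*(-5) = (16*108)*(-5) = 1728*(-5) = -8640)
s(E, N) = -1/7 (s(E, N) = 1/(-7) = -1/7)
(g(-5) + s(z, -5))**2 = (-5 - 1/7)**2 = (-36/7)**2 = 1296/49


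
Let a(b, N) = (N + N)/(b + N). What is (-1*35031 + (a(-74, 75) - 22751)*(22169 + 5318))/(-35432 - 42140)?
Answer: 310634359/38786 ≈ 8008.9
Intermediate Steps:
a(b, N) = 2*N/(N + b) (a(b, N) = (2*N)/(N + b) = 2*N/(N + b))
(-1*35031 + (a(-74, 75) - 22751)*(22169 + 5318))/(-35432 - 42140) = (-1*35031 + (2*75/(75 - 74) - 22751)*(22169 + 5318))/(-35432 - 42140) = (-35031 + (2*75/1 - 22751)*27487)/(-77572) = (-35031 + (2*75*1 - 22751)*27487)*(-1/77572) = (-35031 + (150 - 22751)*27487)*(-1/77572) = (-35031 - 22601*27487)*(-1/77572) = (-35031 - 621233687)*(-1/77572) = -621268718*(-1/77572) = 310634359/38786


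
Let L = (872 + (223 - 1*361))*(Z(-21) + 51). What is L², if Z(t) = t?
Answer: 484880400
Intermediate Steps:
L = 22020 (L = (872 + (223 - 1*361))*(-21 + 51) = (872 + (223 - 361))*30 = (872 - 138)*30 = 734*30 = 22020)
L² = 22020² = 484880400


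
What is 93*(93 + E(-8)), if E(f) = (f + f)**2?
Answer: 32457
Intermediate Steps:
E(f) = 4*f**2 (E(f) = (2*f)**2 = 4*f**2)
93*(93 + E(-8)) = 93*(93 + 4*(-8)**2) = 93*(93 + 4*64) = 93*(93 + 256) = 93*349 = 32457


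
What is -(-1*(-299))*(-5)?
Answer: 1495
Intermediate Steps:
-(-1*(-299))*(-5) = -299*(-5) = -1*(-1495) = 1495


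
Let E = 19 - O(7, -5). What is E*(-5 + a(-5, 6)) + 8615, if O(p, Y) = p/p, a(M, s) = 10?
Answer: 8705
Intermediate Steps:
O(p, Y) = 1
E = 18 (E = 19 - 1*1 = 19 - 1 = 18)
E*(-5 + a(-5, 6)) + 8615 = 18*(-5 + 10) + 8615 = 18*5 + 8615 = 90 + 8615 = 8705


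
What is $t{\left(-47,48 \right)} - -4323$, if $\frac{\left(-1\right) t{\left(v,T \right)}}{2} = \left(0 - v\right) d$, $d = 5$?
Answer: $3853$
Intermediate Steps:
$t{\left(v,T \right)} = 10 v$ ($t{\left(v,T \right)} = - 2 \left(0 - v\right) 5 = - 2 - v 5 = - 2 \left(- 5 v\right) = 10 v$)
$t{\left(-47,48 \right)} - -4323 = 10 \left(-47\right) - -4323 = -470 + 4323 = 3853$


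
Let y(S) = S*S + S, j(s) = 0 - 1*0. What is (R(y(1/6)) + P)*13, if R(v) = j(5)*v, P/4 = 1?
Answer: 52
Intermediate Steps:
j(s) = 0 (j(s) = 0 + 0 = 0)
y(S) = S + S² (y(S) = S² + S = S + S²)
P = 4 (P = 4*1 = 4)
R(v) = 0 (R(v) = 0*v = 0)
(R(y(1/6)) + P)*13 = (0 + 4)*13 = 4*13 = 52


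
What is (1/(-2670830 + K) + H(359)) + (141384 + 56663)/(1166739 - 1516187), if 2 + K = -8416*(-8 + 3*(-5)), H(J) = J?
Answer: 38785836511849/108209368784 ≈ 358.43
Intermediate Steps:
K = 193566 (K = -2 - 8416*(-8 + 3*(-5)) = -2 - 8416*(-8 - 15) = -2 - 8416*(-23) = -2 + 193568 = 193566)
(1/(-2670830 + K) + H(359)) + (141384 + 56663)/(1166739 - 1516187) = (1/(-2670830 + 193566) + 359) + (141384 + 56663)/(1166739 - 1516187) = (1/(-2477264) + 359) + 198047/(-349448) = (-1/2477264 + 359) + 198047*(-1/349448) = 889337775/2477264 - 198047/349448 = 38785836511849/108209368784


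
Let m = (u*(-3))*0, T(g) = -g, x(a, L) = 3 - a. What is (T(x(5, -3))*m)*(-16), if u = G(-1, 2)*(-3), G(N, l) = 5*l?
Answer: 0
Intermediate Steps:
u = -30 (u = (5*2)*(-3) = 10*(-3) = -30)
m = 0 (m = -30*(-3)*0 = 90*0 = 0)
(T(x(5, -3))*m)*(-16) = (-(3 - 1*5)*0)*(-16) = (-(3 - 5)*0)*(-16) = (-1*(-2)*0)*(-16) = (2*0)*(-16) = 0*(-16) = 0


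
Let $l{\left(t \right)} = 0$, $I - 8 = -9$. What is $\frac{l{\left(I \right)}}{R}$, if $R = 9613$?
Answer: $0$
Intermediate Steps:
$I = -1$ ($I = 8 - 9 = -1$)
$\frac{l{\left(I \right)}}{R} = \frac{0}{9613} = 0 \cdot \frac{1}{9613} = 0$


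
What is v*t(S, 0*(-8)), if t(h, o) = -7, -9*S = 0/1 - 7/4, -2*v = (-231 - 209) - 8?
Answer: -1568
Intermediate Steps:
v = 224 (v = -((-231 - 209) - 8)/2 = -(-440 - 8)/2 = -½*(-448) = 224)
S = 7/36 (S = -(0/1 - 7/4)/9 = -(0*1 - 7*¼)/9 = -(0 - 7/4)/9 = -⅑*(-7/4) = 7/36 ≈ 0.19444)
v*t(S, 0*(-8)) = 224*(-7) = -1568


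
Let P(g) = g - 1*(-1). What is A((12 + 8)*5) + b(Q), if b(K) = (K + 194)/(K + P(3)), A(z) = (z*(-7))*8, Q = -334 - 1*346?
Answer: -1892557/338 ≈ -5599.3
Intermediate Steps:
Q = -680 (Q = -334 - 346 = -680)
P(g) = 1 + g (P(g) = g + 1 = 1 + g)
A(z) = -56*z (A(z) = -7*z*8 = -56*z)
b(K) = (194 + K)/(4 + K) (b(K) = (K + 194)/(K + (1 + 3)) = (194 + K)/(K + 4) = (194 + K)/(4 + K))
A((12 + 8)*5) + b(Q) = -56*(12 + 8)*5 + (194 - 680)/(4 - 680) = -1120*5 - 486/(-676) = -56*100 - 1/676*(-486) = -5600 + 243/338 = -1892557/338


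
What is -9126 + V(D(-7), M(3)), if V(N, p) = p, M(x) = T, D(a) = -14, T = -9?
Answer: -9135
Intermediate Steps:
M(x) = -9
-9126 + V(D(-7), M(3)) = -9126 - 9 = -9135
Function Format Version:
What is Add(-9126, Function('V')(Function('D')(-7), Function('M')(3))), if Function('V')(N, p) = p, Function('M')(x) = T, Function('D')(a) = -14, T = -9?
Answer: -9135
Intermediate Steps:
Function('M')(x) = -9
Add(-9126, Function('V')(Function('D')(-7), Function('M')(3))) = Add(-9126, -9) = -9135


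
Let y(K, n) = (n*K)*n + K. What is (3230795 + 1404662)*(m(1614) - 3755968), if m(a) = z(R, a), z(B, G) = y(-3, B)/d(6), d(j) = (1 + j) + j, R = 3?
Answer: -226338305109598/13 ≈ -1.7411e+13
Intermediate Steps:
y(K, n) = K + K*n² (y(K, n) = (K*n)*n + K = K*n² + K = K + K*n²)
d(j) = 1 + 2*j
z(B, G) = -3/13 - 3*B²/13 (z(B, G) = (-3*(1 + B²))/(1 + 2*6) = (-3 - 3*B²)/(1 + 12) = (-3 - 3*B²)/13 = (-3 - 3*B²)*(1/13) = -3/13 - 3*B²/13)
m(a) = -30/13 (m(a) = -3/13 - 3/13*3² = -3/13 - 3/13*9 = -3/13 - 27/13 = -30/13)
(3230795 + 1404662)*(m(1614) - 3755968) = (3230795 + 1404662)*(-30/13 - 3755968) = 4635457*(-48827614/13) = -226338305109598/13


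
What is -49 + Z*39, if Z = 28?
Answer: 1043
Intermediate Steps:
-49 + Z*39 = -49 + 28*39 = -49 + 1092 = 1043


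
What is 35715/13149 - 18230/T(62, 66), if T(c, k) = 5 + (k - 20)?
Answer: -26431645/74511 ≈ -354.73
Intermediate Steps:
T(c, k) = -15 + k (T(c, k) = 5 + (-20 + k) = -15 + k)
35715/13149 - 18230/T(62, 66) = 35715/13149 - 18230/(-15 + 66) = 35715*(1/13149) - 18230/51 = 11905/4383 - 18230*1/51 = 11905/4383 - 18230/51 = -26431645/74511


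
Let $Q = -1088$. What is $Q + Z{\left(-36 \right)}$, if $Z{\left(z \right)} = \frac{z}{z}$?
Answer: $-1087$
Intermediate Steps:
$Z{\left(z \right)} = 1$
$Q + Z{\left(-36 \right)} = -1088 + 1 = -1087$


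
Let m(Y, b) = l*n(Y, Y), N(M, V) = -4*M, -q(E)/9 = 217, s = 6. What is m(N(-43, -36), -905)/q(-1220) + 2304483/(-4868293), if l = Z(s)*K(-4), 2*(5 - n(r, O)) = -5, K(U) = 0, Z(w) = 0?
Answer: -2304483/4868293 ≈ -0.47337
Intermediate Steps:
q(E) = -1953 (q(E) = -9*217 = -1953)
n(r, O) = 15/2 (n(r, O) = 5 - ½*(-5) = 5 + 5/2 = 15/2)
l = 0 (l = 0*0 = 0)
m(Y, b) = 0 (m(Y, b) = 0*(15/2) = 0)
m(N(-43, -36), -905)/q(-1220) + 2304483/(-4868293) = 0/(-1953) + 2304483/(-4868293) = 0*(-1/1953) + 2304483*(-1/4868293) = 0 - 2304483/4868293 = -2304483/4868293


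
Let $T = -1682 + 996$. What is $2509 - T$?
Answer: $3195$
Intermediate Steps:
$T = -686$
$2509 - T = 2509 - -686 = 2509 + 686 = 3195$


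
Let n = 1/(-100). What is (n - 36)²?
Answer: 12967201/10000 ≈ 1296.7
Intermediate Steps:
n = -1/100 ≈ -0.010000
(n - 36)² = (-1/100 - 36)² = (-3601/100)² = 12967201/10000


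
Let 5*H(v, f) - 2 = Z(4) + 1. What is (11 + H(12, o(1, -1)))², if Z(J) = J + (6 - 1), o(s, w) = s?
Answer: 4489/25 ≈ 179.56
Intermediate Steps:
Z(J) = 5 + J (Z(J) = J + 5 = 5 + J)
H(v, f) = 12/5 (H(v, f) = ⅖ + ((5 + 4) + 1)/5 = ⅖ + (9 + 1)/5 = ⅖ + (⅕)*10 = ⅖ + 2 = 12/5)
(11 + H(12, o(1, -1)))² = (11 + 12/5)² = (67/5)² = 4489/25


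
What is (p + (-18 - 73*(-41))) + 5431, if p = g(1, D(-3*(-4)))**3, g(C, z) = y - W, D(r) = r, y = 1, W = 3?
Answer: 8398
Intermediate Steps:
g(C, z) = -2 (g(C, z) = 1 - 1*3 = 1 - 3 = -2)
p = -8 (p = (-2)**3 = -8)
(p + (-18 - 73*(-41))) + 5431 = (-8 + (-18 - 73*(-41))) + 5431 = (-8 + (-18 + 2993)) + 5431 = (-8 + 2975) + 5431 = 2967 + 5431 = 8398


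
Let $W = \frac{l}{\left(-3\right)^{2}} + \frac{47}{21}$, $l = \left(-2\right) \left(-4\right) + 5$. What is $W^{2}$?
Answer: $\frac{53824}{3969} \approx 13.561$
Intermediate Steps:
$l = 13$ ($l = 8 + 5 = 13$)
$W = \frac{232}{63}$ ($W = \frac{13}{\left(-3\right)^{2}} + \frac{47}{21} = \frac{13}{9} + 47 \cdot \frac{1}{21} = 13 \cdot \frac{1}{9} + \frac{47}{21} = \frac{13}{9} + \frac{47}{21} = \frac{232}{63} \approx 3.6825$)
$W^{2} = \left(\frac{232}{63}\right)^{2} = \frac{53824}{3969}$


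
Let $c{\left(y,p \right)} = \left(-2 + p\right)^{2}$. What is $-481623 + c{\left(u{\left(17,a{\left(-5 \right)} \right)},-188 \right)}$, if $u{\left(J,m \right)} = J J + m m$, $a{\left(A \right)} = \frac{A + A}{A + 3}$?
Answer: $-445523$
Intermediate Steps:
$a{\left(A \right)} = \frac{2 A}{3 + A}$
$u{\left(J,m \right)} = J^{2} + m^{2}$
$-481623 + c{\left(u{\left(17,a{\left(-5 \right)} \right)},-188 \right)} = -481623 + \left(-2 - 188\right)^{2} = -481623 + \left(-190\right)^{2} = -481623 + 36100 = -445523$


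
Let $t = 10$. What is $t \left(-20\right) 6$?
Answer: $-1200$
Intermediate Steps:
$t \left(-20\right) 6 = 10 \left(-20\right) 6 = \left(-200\right) 6 = -1200$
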